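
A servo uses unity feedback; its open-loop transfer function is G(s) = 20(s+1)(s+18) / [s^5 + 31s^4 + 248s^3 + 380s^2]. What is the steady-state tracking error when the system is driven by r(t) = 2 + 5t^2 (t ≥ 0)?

Factoring s^2 from the denominator leaves a polynomial with constant term 380, so the system is type 2. Treating each term separately:
  • 2: tracked with zero error.
  • 5t^2: e_ss = 10/K_a with K_a=18/19 → 95/9.
Total e_ss = 95/9.

95/9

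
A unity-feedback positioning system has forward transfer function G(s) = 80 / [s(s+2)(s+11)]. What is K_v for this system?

System type = 1 (one pole at s=0).
K_v = lim_{s→0} s·G(s) = 80 / (2·11) = 40/11.

40/11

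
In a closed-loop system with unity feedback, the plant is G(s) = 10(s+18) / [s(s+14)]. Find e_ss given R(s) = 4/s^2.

One free integrator in G(s): this is a type 1 system.
K_v = lim_{s→0} s·G(s) = 10·18 / (14) = 90/7.
e_ss = 4/K_v = 4/(90/7) = 14/45.

14/45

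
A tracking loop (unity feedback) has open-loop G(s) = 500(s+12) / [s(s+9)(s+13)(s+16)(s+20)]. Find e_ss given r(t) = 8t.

One free integrator in G(s): this is a type 1 system.
K_v = lim_{s→0} s·G(s) = 500·12 / (9·13·16·20) = 25/156.
e_ss = 8/K_v = 8/(25/156) = 49.92.

49.92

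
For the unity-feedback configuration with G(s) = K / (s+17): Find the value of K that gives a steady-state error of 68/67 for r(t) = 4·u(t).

50

System type = 0 (no poles at s=0).
K_p = lim_{s→0} G(s) = K / (17) = (1/17)·K.
e_ss = 4/(1 + K_p) = 68/67 ⇒ 1 + (1/17)·K = 67/17 ⇒ K = 50.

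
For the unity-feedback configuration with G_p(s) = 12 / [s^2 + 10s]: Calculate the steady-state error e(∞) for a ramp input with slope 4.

Lowest-order denominator term is 10s, so the open loop has 1 pole at the origin → type 1 system.
K_v = lim_{s→0} s·G_p(s) = 12 / 10 = 1.2.
e_ss = 4/K_v = 4/1.2 = 10/3.

10/3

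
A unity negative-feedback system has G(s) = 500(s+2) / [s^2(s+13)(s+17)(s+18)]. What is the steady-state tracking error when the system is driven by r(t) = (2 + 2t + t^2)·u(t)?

7.956

G(s) has two factors of s in the denominator, so the system is type 2. By superposition:
  • 2: tracked with zero error.
  • 2t: tracked with zero error.
  • t^2: e_ss = 2/K_a with K_a=500/1989 → 7.956.
Total e_ss = 7.956.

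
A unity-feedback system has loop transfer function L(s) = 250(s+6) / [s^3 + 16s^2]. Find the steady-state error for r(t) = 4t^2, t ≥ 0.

32/375

The denominator has no term below 16s^2 — 2 poles at s=0, type 2.
K_a = lim_{s→0} s^2·L(s) = 250·6 / 16 = 93.75.
r(t) = 4t^2 gives R(s) = 8/s^3.
e_ss = 8/K_a = 8/93.75 = 32/375.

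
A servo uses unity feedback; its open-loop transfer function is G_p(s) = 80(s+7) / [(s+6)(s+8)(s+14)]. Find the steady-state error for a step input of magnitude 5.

30/11

No free integrators in G_p(s): this is a type 0 system.
K_p = lim_{s→0} G_p(s) = 80·7 / (6·8·14) = 5/6.
e_ss = 5/(1 + K_p) = 5/(11/6) = 30/11.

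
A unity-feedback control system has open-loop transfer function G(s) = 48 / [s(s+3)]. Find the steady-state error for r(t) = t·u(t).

The open loop has one pole at the origin → type 1 system.
K_v = lim_{s→0} s·G(s) = 48 / (3) = 16.
e_ss = 1/K_v = 1/16 = 0.0625.

0.0625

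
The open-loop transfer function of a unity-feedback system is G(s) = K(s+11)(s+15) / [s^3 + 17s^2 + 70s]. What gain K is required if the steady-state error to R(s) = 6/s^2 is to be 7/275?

100

The denominator has no term below 70s — 1 pole at s=0, type 1.
K_v = lim_{s→0} s·G(s) = K·11·15 / 70 = (33/14)·K.
e_ss = 6/K_v = 7/275 ⇒ K_v = 1650/7 ⇒ K = (1650/7)/(33/14) = 100.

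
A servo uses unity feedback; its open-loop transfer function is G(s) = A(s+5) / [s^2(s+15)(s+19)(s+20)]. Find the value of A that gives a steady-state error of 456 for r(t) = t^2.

The open loop has two poles at the origin → type 2 system.
K_a = lim_{s→0} s^2·G(s) = A·5 / (15·19·20) = (1/1140)·A.
e_ss = 2/K_a = 456 ⇒ K_a = 1/228 ⇒ A = (1/228)/(1/1140) = 5.

5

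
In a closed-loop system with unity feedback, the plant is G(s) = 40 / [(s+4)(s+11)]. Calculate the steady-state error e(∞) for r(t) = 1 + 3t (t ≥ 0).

infinity

System type = 0 (no poles at s=0). Treating each term separately:
  • 1: e_ss = 1/(1+K_p) with K_p=10/11 → 11/21.
  • 3t: a type-0 system cannot track it, e_ss → ∞.
The unbounded component dominates.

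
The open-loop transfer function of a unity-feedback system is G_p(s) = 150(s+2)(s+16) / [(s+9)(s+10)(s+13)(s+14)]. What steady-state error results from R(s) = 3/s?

System type = 0 (no poles at s=0).
K_p = lim_{s→0} G_p(s) = 150·2·16 / (9·10·13·14) = 80/273.
e_ss = 3/(1 + K_p) = 3/(353/273) = 819/353.

819/353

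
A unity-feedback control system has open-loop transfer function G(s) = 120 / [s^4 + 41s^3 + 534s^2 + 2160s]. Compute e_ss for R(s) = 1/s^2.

18

The denominator has no term below 2160s — 1 pole at s=0, type 1.
K_v = lim_{s→0} s·G(s) = 120 / 2160 = 1/18.
e_ss = 1/K_v = 1/(1/18) = 18.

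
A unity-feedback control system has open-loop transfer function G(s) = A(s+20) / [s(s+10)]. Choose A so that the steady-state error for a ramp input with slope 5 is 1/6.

The open loop has one pole at the origin → type 1 system.
K_v = lim_{s→0} s·G(s) = A·20 / (10) = 2·A.
e_ss = 5/K_v = 1/6 ⇒ K_v = 30 ⇒ A = 30/2 = 15.

15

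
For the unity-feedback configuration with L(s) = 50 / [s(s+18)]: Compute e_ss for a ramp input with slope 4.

System type = 1 (one pole at s=0).
K_v = lim_{s→0} s·L(s) = 50 / (18) = 25/9.
e_ss = 4/K_v = 4/(25/9) = 1.44.

1.44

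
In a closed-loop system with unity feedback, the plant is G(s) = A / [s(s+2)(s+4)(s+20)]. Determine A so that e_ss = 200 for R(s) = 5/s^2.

4

One free integrator in G(s): this is a type 1 system.
K_v = lim_{s→0} s·G(s) = A / (2·4·20) = (1/160)·A.
e_ss = 5/K_v = 200 ⇒ K_v = 0.025 ⇒ A = 0.025/(1/160) = 4.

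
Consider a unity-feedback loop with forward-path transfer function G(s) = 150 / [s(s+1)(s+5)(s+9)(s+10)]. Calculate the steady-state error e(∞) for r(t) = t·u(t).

One free integrator in G(s): this is a type 1 system.
K_v = lim_{s→0} s·G(s) = 150 / (1·5·9·10) = 1/3.
e_ss = 1/K_v = 1/(1/3) = 3.

3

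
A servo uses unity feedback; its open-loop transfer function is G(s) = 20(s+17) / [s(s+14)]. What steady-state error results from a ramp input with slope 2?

7/85

One free integrator in G(s): this is a type 1 system.
K_v = lim_{s→0} s·G(s) = 20·17 / (14) = 170/7.
e_ss = 2/K_v = 2/(170/7) = 7/85.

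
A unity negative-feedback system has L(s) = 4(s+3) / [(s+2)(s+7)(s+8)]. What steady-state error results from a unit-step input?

System type = 0 (no poles at s=0).
K_p = lim_{s→0} L(s) = 4·3 / (2·7·8) = 3/28.
e_ss = 1/(1 + K_p) = 1/(31/28) = 28/31.

28/31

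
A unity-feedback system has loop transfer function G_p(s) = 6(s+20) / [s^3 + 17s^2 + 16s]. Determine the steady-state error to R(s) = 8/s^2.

16/15

Factoring s from the denominator leaves a polynomial with constant term 16, so the system is type 1.
K_v = lim_{s→0} s·G_p(s) = 6·20 / 16 = 7.5.
e_ss = 8/K_v = 8/7.5 = 16/15.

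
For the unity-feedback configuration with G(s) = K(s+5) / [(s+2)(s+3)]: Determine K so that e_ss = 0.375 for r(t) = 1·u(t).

No free integrators in G(s): this is a type 0 system.
K_p = lim_{s→0} G(s) = K·5 / (2·3) = (5/6)·K.
e_ss = 1/(1 + K_p) = 0.375 ⇒ 1 + (5/6)·K = 8/3 ⇒ K = 2.

2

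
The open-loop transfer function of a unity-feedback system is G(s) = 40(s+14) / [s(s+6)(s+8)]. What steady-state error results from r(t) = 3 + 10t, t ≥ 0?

One free integrator in G(s): this is a type 1 system. Treating each term separately:
  • 3: tracked with zero error.
  • 10t: e_ss = 10/K_v with K_v=35/3 → 6/7.
Total e_ss = 6/7.

6/7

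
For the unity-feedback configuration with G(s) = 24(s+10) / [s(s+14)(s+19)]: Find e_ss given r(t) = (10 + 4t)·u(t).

G(s) has one factor of s in the denominator, so the system is type 1. Taking each input component in turn:
  • 10: tracked with zero error.
  • 4t: e_ss = 4/K_v with K_v=120/133 → 133/30.
Total e_ss = 133/30.

133/30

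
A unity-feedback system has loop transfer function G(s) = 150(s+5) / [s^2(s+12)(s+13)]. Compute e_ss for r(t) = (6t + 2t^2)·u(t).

G(s) has two factors of s in the denominator, so the system is type 2. By superposition:
  • 6t: tracked with zero error.
  • 2t^2: e_ss = 4/K_a with K_a=125/26 → 0.832.
Total e_ss = 0.832.

0.832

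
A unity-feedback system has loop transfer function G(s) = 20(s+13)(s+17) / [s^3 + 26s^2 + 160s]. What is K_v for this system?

The denominator has no term below 160s — 1 pole at s=0, type 1.
K_v = lim_{s→0} s·G(s) = 20·13·17 / 160 = 27.625.

27.625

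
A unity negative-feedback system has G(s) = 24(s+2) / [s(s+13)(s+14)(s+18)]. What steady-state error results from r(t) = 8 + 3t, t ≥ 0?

204.75

The open loop has one pole at the origin → type 1 system. Taking each input component in turn:
  • 8: tracked with zero error.
  • 3t: e_ss = 3/K_v with K_v=4/273 → 204.75.
Total e_ss = 204.75.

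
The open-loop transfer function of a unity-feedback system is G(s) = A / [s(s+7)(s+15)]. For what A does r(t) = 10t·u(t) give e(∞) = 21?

System type = 1 (one pole at s=0).
K_v = lim_{s→0} s·G(s) = A / (7·15) = (1/105)·A.
e_ss = 10/K_v = 21 ⇒ K_v = 10/21 ⇒ A = (10/21)/(1/105) = 50.

50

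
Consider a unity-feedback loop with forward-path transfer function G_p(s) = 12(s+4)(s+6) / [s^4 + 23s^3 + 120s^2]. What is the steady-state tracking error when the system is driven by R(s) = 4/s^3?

Lowest-order denominator term is 120s^2, so the open loop has 2 poles at the origin → type 2 system.
K_a = lim_{s→0} s^2·G_p(s) = 12·4·6 / 120 = 2.4.
r(t) = 2t^2 gives R(s) = 4/s^3.
e_ss = 4/K_a = 4/2.4 = 5/3.

5/3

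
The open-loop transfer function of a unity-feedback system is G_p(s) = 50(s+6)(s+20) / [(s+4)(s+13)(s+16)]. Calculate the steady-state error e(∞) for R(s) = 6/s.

312/427

G_p(s) has no factors of s in the denominator, so the system is type 0.
K_p = lim_{s→0} G_p(s) = 50·6·20 / (4·13·16) = 375/52.
e_ss = 6/(1 + K_p) = 6/(427/52) = 312/427.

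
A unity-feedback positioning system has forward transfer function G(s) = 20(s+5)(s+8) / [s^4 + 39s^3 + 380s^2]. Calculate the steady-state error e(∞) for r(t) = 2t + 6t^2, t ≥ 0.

5.7

The denominator has no term below 380s^2 — 2 poles at s=0, type 2. Taking each input component in turn:
  • 2t: tracked with zero error.
  • 6t^2: e_ss = 12/K_a with K_a=40/19 → 5.7.
Total e_ss = 5.7.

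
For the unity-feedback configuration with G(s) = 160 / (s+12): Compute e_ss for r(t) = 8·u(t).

No free integrators in G(s): this is a type 0 system.
K_p = lim_{s→0} G(s) = 160 / (12) = 40/3.
e_ss = 8/(1 + K_p) = 8/(43/3) = 24/43.

24/43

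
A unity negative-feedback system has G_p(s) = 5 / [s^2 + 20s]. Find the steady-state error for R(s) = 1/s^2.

4

Factoring s from the denominator leaves a polynomial with constant term 20, so the system is type 1.
K_v = lim_{s→0} s·G_p(s) = 5 / 20 = 0.25.
e_ss = 1/K_v = 1/0.25 = 4.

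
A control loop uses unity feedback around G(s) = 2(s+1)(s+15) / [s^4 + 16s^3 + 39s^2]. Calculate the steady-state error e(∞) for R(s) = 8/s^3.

Lowest-order denominator term is 39s^2, so the open loop has 2 poles at the origin → type 2 system.
K_a = lim_{s→0} s^2·G(s) = 2·1·15 / 39 = 10/13.
r(t) = 4t^2 gives R(s) = 8/s^3.
e_ss = 8/K_a = 8/(10/13) = 10.4.

10.4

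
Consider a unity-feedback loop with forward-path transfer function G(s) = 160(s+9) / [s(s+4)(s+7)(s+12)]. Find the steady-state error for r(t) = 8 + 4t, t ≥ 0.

14/15

The open loop has one pole at the origin → type 1 system. Taking each input component in turn:
  • 8: tracked with zero error.
  • 4t: e_ss = 4/K_v with K_v=30/7 → 14/15.
Total e_ss = 14/15.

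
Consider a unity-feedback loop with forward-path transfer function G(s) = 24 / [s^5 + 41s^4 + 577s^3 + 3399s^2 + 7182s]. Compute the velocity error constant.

The denominator has no term below 7182s — 1 pole at s=0, type 1.
K_v = lim_{s→0} s·G(s) = 24 / 7182 = 4/1197.

4/1197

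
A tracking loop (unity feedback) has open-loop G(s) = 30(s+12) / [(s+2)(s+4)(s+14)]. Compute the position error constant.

45/14

G(s) has no factors of s in the denominator, so the system is type 0.
K_p = lim_{s→0} G(s) = 30·12 / (2·4·14) = 45/14.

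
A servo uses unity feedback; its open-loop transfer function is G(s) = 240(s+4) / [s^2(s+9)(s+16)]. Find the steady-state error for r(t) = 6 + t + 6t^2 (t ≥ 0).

1.8

System type = 2 (two poles at s=0). Taking each input component in turn:
  • 6: tracked with zero error.
  • t: tracked with zero error.
  • 6t^2: e_ss = 12/K_a with K_a=20/3 → 1.8.
Total e_ss = 1.8.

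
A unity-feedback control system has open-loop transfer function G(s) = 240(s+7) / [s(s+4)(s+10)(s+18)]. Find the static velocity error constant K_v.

7/3

System type = 1 (one pole at s=0).
K_v = lim_{s→0} s·G(s) = 240·7 / (4·10·18) = 7/3.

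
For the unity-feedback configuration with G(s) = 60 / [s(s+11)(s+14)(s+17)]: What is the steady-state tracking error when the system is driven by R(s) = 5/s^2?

System type = 1 (one pole at s=0).
K_v = lim_{s→0} s·G(s) = 60 / (11·14·17) = 30/1309.
e_ss = 5/K_v = 5/(30/1309) = 1309/6.

1309/6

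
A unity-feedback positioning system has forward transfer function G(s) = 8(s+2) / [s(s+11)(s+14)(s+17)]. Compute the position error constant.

K_p = lim_{s→0} G(s); with 1 pole at the origin the limit diverges, so K_p = ∞.

infinity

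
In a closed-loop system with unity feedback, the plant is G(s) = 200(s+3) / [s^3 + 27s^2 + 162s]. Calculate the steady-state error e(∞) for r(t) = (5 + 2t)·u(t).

0.54

The denominator has no term below 162s — 1 pole at s=0, type 1. By superposition:
  • 5: tracked with zero error.
  • 2t: e_ss = 2/K_v with K_v=100/27 → 0.54.
Total e_ss = 0.54.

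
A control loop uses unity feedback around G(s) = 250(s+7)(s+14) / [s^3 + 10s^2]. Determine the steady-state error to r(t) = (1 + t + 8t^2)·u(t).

Factoring s^2 from the denominator leaves a polynomial with constant term 10, so the system is type 2. Treating each term separately:
  • 1: tracked with zero error.
  • t: tracked with zero error.
  • 8t^2: e_ss = 16/K_a with K_a=2450 → 8/1225.
Total e_ss = 8/1225.

8/1225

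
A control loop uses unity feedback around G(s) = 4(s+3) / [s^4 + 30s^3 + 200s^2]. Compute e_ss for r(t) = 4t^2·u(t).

The denominator has no term below 200s^2 — 2 poles at s=0, type 2.
K_a = lim_{s→0} s^2·G(s) = 4·3 / 200 = 0.06.
r(t) = 4t^2 gives R(s) = 8/s^3.
e_ss = 8/K_a = 8/0.06 = 400/3.

400/3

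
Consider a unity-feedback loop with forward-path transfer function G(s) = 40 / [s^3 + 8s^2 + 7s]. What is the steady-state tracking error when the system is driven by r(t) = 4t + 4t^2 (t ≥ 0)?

infinity

Lowest-order denominator term is 7s, so the open loop has 1 pole at the origin → type 1 system. Taking each input component in turn:
  • 4t: e_ss = 4/K_v with K_v=40/7 → 0.7.
  • 4t^2: a type-1 system cannot track it, e_ss → ∞.
The unbounded component dominates.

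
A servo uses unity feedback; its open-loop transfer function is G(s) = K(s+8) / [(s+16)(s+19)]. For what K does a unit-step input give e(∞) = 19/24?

10

No free integrators in G(s): this is a type 0 system.
K_p = lim_{s→0} G(s) = K·8 / (16·19) = (1/38)·K.
e_ss = 1/(1 + K_p) = 19/24 ⇒ 1 + (1/38)·K = 24/19 ⇒ K = 10.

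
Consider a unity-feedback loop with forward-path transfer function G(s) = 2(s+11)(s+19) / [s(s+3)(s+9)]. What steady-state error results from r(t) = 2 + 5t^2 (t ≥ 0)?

System type = 1 (one pole at s=0). Taking each input component in turn:
  • 2: tracked with zero error.
  • 5t^2: a type-1 system cannot track it, e_ss → ∞.
The unbounded component dominates.

infinity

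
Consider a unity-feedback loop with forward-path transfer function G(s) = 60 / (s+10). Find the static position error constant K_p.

No free integrators in G(s): this is a type 0 system.
K_p = lim_{s→0} G(s) = 60 / (10) = 6.

6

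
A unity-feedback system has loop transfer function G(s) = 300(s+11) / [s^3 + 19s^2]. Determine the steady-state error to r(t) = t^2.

19/1650

The denominator has no term below 19s^2 — 2 poles at s=0, type 2.
K_a = lim_{s→0} s^2·G(s) = 300·11 / 19 = 3300/19.
r(t) = t^2 gives R(s) = 2/s^3.
e_ss = 2/K_a = 2/(3300/19) = 19/1650.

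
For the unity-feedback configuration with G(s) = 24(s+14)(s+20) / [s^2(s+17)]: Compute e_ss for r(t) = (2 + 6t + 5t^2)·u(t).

17/672

The open loop has two poles at the origin → type 2 system. Treating each term separately:
  • 2: tracked with zero error.
  • 6t: tracked with zero error.
  • 5t^2: e_ss = 10/K_a with K_a=6720/17 → 17/672.
Total e_ss = 17/672.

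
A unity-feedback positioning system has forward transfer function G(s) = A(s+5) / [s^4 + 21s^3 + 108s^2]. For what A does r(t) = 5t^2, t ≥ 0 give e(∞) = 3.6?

The denominator has no term below 108s^2 — 2 poles at s=0, type 2.
K_a = lim_{s→0} s^2·G(s) = A·5 / 108 = (5/108)·A.
e_ss = 10/K_a = 3.6 ⇒ K_a = 25/9 ⇒ A = (25/9)/(5/108) = 60.

60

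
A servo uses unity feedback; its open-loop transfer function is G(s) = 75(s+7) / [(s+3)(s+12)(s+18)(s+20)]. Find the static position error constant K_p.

System type = 0 (no poles at s=0).
K_p = lim_{s→0} G(s) = 75·7 / (3·12·18·20) = 35/864.

35/864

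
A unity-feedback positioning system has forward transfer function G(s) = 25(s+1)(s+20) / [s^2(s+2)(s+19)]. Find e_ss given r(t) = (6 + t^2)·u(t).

0.152

The open loop has two poles at the origin → type 2 system. By superposition:
  • 6: tracked with zero error.
  • t^2: e_ss = 2/K_a with K_a=250/19 → 0.152.
Total e_ss = 0.152.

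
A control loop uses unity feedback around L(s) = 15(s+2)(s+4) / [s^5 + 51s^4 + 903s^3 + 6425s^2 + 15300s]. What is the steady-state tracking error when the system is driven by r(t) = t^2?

The denominator has no term below 15300s — 1 pole at s=0, type 1.
K_a = lim_{s→0} s^2·L(s) = 0; the steady-state error to this parabolic input grows without bound.

infinity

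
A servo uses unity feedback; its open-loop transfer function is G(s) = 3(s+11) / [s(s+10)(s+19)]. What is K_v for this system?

33/190

System type = 1 (one pole at s=0).
K_v = lim_{s→0} s·G(s) = 3·11 / (10·19) = 33/190.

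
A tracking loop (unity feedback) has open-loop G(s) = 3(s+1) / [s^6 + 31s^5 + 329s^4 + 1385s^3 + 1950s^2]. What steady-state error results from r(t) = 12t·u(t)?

0

Factoring s^2 from the denominator leaves a polynomial with constant term 1950, so the system is type 2.
K_v = ∞ for a type-2 system; e_ss to a ramp is zero.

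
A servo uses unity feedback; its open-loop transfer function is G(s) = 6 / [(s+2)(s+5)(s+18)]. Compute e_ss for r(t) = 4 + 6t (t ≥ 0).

System type = 0 (no poles at s=0). Taking each input component in turn:
  • 4: e_ss = 4/(1+K_p) with K_p=1/30 → 120/31.
  • 6t: a type-0 system cannot track it, e_ss → ∞.
The unbounded component dominates.

infinity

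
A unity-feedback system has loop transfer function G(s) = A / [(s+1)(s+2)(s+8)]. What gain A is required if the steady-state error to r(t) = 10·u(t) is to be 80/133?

No free integrators in G(s): this is a type 0 system.
K_p = lim_{s→0} G(s) = A / (1·2·8) = 0.0625·A.
e_ss = 10/(1 + K_p) = 80/133 ⇒ 1 + 0.0625·A = 16.625 ⇒ A = 250.

250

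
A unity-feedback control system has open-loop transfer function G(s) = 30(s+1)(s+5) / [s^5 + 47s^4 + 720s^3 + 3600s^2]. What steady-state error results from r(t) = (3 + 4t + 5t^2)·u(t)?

240

Factoring s^2 from the denominator leaves a polynomial with constant term 3600, so the system is type 2. Taking each input component in turn:
  • 3: tracked with zero error.
  • 4t: tracked with zero error.
  • 5t^2: e_ss = 10/K_a with K_a=1/24 → 240.
Total e_ss = 240.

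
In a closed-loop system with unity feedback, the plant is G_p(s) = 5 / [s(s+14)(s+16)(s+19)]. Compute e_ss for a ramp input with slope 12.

10214.4

The open loop has one pole at the origin → type 1 system.
K_v = lim_{s→0} s·G_p(s) = 5 / (14·16·19) = 5/4256.
e_ss = 12/K_v = 12/(5/4256) = 10214.4.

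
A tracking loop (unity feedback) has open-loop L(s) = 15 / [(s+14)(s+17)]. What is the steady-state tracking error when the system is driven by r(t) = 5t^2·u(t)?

L(s) has no factors of s in the denominator, so the system is type 0.
K_a = lim_{s→0} s^2·L(s) = 0; the steady-state error to this parabolic input grows without bound.

infinity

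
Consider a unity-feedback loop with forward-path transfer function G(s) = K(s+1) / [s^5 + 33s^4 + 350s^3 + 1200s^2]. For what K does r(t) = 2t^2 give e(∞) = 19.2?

Lowest-order denominator term is 1200s^2, so the open loop has 2 poles at the origin → type 2 system.
K_a = lim_{s→0} s^2·G(s) = K·1 / 1200 = (1/1200)·K.
e_ss = 4/K_a = 19.2 ⇒ K_a = 5/24 ⇒ K = (5/24)/(1/1200) = 250.

250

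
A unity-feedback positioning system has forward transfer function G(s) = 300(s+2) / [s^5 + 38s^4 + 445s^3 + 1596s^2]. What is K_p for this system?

K_p = lim_{s→0} G(s); with 2 poles at the origin the limit diverges, so K_p = ∞.

infinity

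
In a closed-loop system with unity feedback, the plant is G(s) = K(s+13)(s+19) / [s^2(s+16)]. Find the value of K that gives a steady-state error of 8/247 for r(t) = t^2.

Two free integrators in G(s): this is a type 2 system.
K_a = lim_{s→0} s^2·G(s) = K·13·19 / (16) = 15.4375·K.
e_ss = 2/K_a = 8/247 ⇒ K_a = 61.75 ⇒ K = 61.75/15.4375 = 4.

4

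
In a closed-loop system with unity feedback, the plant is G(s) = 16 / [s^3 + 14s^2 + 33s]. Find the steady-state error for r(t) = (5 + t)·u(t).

2.0625

Factoring s from the denominator leaves a polynomial with constant term 33, so the system is type 1. By superposition:
  • 5: tracked with zero error.
  • t: e_ss = 1/K_v with K_v=16/33 → 2.0625.
Total e_ss = 2.0625.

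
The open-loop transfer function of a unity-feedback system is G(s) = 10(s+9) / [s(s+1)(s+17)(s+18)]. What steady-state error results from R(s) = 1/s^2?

3.4

G(s) has one factor of s in the denominator, so the system is type 1.
K_v = lim_{s→0} s·G(s) = 10·9 / (1·17·18) = 5/17.
e_ss = 1/K_v = 1/(5/17) = 3.4.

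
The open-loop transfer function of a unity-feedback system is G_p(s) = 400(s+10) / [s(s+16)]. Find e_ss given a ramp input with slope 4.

0.016

G_p(s) has one factor of s in the denominator, so the system is type 1.
K_v = lim_{s→0} s·G_p(s) = 400·10 / (16) = 250.
e_ss = 4/K_v = 4/250 = 0.016.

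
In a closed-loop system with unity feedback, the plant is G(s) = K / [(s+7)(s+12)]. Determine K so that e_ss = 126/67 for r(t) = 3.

50

G(s) has no factors of s in the denominator, so the system is type 0.
K_p = lim_{s→0} G(s) = K / (7·12) = (1/84)·K.
e_ss = 3/(1 + K_p) = 126/67 ⇒ 1 + (1/84)·K = 67/42 ⇒ K = 50.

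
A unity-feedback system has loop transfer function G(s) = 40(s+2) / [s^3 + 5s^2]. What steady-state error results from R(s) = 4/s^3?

Lowest-order denominator term is 5s^2, so the open loop has 2 poles at the origin → type 2 system.
K_a = lim_{s→0} s^2·G(s) = 40·2 / 5 = 16.
r(t) = 2t^2 gives R(s) = 4/s^3.
e_ss = 4/K_a = 4/16 = 0.25.

0.25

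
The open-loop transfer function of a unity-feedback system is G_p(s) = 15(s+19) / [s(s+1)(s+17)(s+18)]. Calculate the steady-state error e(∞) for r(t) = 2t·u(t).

204/95

G_p(s) has one factor of s in the denominator, so the system is type 1.
K_v = lim_{s→0} s·G_p(s) = 15·19 / (1·17·18) = 95/102.
e_ss = 2/K_v = 2/(95/102) = 204/95.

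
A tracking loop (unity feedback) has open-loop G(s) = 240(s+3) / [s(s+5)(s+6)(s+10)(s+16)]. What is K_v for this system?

One free integrator in G(s): this is a type 1 system.
K_v = lim_{s→0} s·G(s) = 240·3 / (5·6·10·16) = 0.15.

0.15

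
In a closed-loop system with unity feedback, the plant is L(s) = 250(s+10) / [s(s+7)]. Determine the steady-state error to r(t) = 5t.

L(s) has one factor of s in the denominator, so the system is type 1.
K_v = lim_{s→0} s·L(s) = 250·10 / (7) = 2500/7.
e_ss = 5/K_v = 5/(2500/7) = 0.014.

0.014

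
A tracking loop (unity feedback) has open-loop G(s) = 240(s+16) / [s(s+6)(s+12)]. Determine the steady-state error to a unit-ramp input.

3/160

G(s) has one factor of s in the denominator, so the system is type 1.
K_v = lim_{s→0} s·G(s) = 240·16 / (6·12) = 160/3.
e_ss = 1/K_v = 1/(160/3) = 3/160.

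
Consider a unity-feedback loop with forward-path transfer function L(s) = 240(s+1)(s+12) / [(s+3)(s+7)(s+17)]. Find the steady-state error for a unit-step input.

No free integrators in L(s): this is a type 0 system.
K_p = lim_{s→0} L(s) = 240·1·12 / (3·7·17) = 960/119.
e_ss = 1/(1 + K_p) = 1/(1079/119) = 119/1079.

119/1079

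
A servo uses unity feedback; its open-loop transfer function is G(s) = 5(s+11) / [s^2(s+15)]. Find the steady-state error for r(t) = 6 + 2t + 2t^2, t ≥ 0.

12/11

Two free integrators in G(s): this is a type 2 system. By superposition:
  • 6: tracked with zero error.
  • 2t: tracked with zero error.
  • 2t^2: e_ss = 4/K_a with K_a=11/3 → 12/11.
Total e_ss = 12/11.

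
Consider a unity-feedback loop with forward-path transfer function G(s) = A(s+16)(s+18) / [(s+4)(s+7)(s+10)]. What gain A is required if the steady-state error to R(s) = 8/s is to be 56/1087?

G(s) has no factors of s in the denominator, so the system is type 0.
K_p = lim_{s→0} G(s) = A·16·18 / (4·7·10) = (36/35)·A.
e_ss = 8/(1 + K_p) = 56/1087 ⇒ 1 + (36/35)·A = 1087/7 ⇒ A = 150.

150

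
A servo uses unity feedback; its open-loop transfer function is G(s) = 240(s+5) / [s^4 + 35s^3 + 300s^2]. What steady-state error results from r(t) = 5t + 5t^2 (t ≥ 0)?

2.5

Factoring s^2 from the denominator leaves a polynomial with constant term 300, so the system is type 2. Treating each term separately:
  • 5t: tracked with zero error.
  • 5t^2: e_ss = 10/K_a with K_a=4 → 2.5.
Total e_ss = 2.5.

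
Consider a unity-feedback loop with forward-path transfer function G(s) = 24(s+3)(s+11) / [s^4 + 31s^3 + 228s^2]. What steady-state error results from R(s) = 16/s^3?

The denominator has no term below 228s^2 — 2 poles at s=0, type 2.
K_a = lim_{s→0} s^2·G(s) = 24·3·11 / 228 = 66/19.
r(t) = 8t^2 gives R(s) = 16/s^3.
e_ss = 16/K_a = 16/(66/19) = 152/33.

152/33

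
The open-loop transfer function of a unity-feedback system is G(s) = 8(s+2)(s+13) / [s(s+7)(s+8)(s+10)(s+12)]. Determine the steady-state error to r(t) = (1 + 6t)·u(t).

2520/13

G(s) has one factor of s in the denominator, so the system is type 1. Taking each input component in turn:
  • 1: tracked with zero error.
  • 6t: e_ss = 6/K_v with K_v=13/420 → 2520/13.
Total e_ss = 2520/13.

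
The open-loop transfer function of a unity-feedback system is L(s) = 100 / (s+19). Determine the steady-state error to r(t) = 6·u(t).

The open loop has no poles at the origin → type 0 system.
K_p = lim_{s→0} L(s) = 100 / (19) = 100/19.
e_ss = 6/(1 + K_p) = 6/(119/19) = 114/119.

114/119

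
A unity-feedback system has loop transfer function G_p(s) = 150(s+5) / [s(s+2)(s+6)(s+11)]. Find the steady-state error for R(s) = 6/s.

The open loop has one pole at the origin → type 1 system.
A type-1 system has K_p = ∞, so it tracks a step input with zero steady-state error.

0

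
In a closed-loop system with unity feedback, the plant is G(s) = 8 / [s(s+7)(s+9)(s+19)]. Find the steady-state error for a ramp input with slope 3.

448.875

G(s) has one factor of s in the denominator, so the system is type 1.
K_v = lim_{s→0} s·G(s) = 8 / (7·9·19) = 8/1197.
e_ss = 3/K_v = 3/(8/1197) = 448.875.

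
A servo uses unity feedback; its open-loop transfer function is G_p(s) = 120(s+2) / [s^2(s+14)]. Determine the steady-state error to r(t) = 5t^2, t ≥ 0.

7/12

System type = 2 (two poles at s=0).
K_a = lim_{s→0} s^2·G_p(s) = 120·2 / (14) = 120/7.
r(t) = 5t^2 gives R(s) = 10/s^3.
e_ss = 10/K_a = 10/(120/7) = 7/12.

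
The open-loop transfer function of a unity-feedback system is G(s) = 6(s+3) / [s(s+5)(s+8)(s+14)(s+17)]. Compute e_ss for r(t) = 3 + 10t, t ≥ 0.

47600/9

System type = 1 (one pole at s=0). Taking each input component in turn:
  • 3: tracked with zero error.
  • 10t: e_ss = 10/K_v with K_v=9/4760 → 47600/9.
Total e_ss = 47600/9.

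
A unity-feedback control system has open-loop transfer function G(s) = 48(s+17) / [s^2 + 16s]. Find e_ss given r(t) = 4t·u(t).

4/51

The denominator has no term below 16s — 1 pole at s=0, type 1.
K_v = lim_{s→0} s·G(s) = 48·17 / 16 = 51.
e_ss = 4/K_v = 4/51.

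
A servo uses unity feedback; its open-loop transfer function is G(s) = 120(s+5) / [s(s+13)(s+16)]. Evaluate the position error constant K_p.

infinity

K_p = lim_{s→0} G(s); with 1 pole at the origin the limit diverges, so K_p = ∞.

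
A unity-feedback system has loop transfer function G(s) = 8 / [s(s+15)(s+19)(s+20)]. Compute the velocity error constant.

2/1425

G(s) has one factor of s in the denominator, so the system is type 1.
K_v = lim_{s→0} s·G(s) = 8 / (15·19·20) = 2/1425.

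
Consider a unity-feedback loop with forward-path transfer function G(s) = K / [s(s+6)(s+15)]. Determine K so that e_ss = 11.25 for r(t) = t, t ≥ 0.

The open loop has one pole at the origin → type 1 system.
K_v = lim_{s→0} s·G(s) = K / (6·15) = (1/90)·K.
e_ss = 1/K_v = 11.25 ⇒ K_v = 4/45 ⇒ K = (4/45)/(1/90) = 8.

8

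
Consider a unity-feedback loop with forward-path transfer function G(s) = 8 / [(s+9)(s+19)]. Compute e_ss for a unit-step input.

The open loop has no poles at the origin → type 0 system.
K_p = lim_{s→0} G(s) = 8 / (9·19) = 8/171.
e_ss = 1/(1 + K_p) = 1/(179/171) = 171/179.

171/179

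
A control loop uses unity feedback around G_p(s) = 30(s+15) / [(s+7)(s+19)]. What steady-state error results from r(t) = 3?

399/583

No free integrators in G_p(s): this is a type 0 system.
K_p = lim_{s→0} G_p(s) = 30·15 / (7·19) = 450/133.
e_ss = 3/(1 + K_p) = 3/(583/133) = 399/583.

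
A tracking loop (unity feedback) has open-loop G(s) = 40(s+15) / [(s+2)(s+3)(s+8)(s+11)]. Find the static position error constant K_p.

25/22

The open loop has no poles at the origin → type 0 system.
K_p = lim_{s→0} G(s) = 40·15 / (2·3·8·11) = 25/22.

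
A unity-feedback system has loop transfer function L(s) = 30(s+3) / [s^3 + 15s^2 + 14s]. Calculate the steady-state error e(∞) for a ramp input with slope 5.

The denominator has no term below 14s — 1 pole at s=0, type 1.
K_v = lim_{s→0} s·L(s) = 30·3 / 14 = 45/7.
e_ss = 5/K_v = 5/(45/7) = 7/9.

7/9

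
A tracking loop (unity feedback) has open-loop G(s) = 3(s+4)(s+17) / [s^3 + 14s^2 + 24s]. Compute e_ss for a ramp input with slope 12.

The denominator has no term below 24s — 1 pole at s=0, type 1.
K_v = lim_{s→0} s·G(s) = 3·4·17 / 24 = 8.5.
e_ss = 12/K_v = 12/8.5 = 24/17.

24/17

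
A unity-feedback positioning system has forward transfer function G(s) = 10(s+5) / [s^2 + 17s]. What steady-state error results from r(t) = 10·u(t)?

Lowest-order denominator term is 17s, so the open loop has 1 pole at the origin → type 1 system.
K_p = ∞ for a type-1 system; e_ss to a step is zero.

0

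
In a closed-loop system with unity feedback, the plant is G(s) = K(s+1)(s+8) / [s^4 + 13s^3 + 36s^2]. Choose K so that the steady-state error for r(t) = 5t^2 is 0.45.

Factoring s^2 from the denominator leaves a polynomial with constant term 36, so the system is type 2.
K_a = lim_{s→0} s^2·G(s) = K·1·8 / 36 = (2/9)·K.
e_ss = 10/K_a = 0.45 ⇒ K_a = 200/9 ⇒ K = (200/9)/(2/9) = 100.

100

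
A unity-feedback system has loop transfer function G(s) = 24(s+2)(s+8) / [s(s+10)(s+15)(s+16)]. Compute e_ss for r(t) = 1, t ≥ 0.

The open loop has one pole at the origin → type 1 system.
K_p = ∞ for a type-1 system; e_ss to a step is zero.

0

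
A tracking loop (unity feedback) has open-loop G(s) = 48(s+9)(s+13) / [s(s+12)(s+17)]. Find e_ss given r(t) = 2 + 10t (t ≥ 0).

85/234

G(s) has one factor of s in the denominator, so the system is type 1. By superposition:
  • 2: tracked with zero error.
  • 10t: e_ss = 10/K_v with K_v=468/17 → 85/234.
Total e_ss = 85/234.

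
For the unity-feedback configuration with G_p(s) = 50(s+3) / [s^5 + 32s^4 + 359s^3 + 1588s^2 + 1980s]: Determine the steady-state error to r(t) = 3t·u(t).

Lowest-order denominator term is 1980s, so the open loop has 1 pole at the origin → type 1 system.
K_v = lim_{s→0} s·G_p(s) = 50·3 / 1980 = 5/66.
e_ss = 3/K_v = 3/(5/66) = 39.6.

39.6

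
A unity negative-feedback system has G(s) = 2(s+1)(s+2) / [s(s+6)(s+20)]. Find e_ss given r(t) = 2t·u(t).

G(s) has one factor of s in the denominator, so the system is type 1.
K_v = lim_{s→0} s·G(s) = 2·1·2 / (6·20) = 1/30.
e_ss = 2/K_v = 2/(1/30) = 60.

60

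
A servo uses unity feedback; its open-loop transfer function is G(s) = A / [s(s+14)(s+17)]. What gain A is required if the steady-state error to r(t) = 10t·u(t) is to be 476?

G(s) has one factor of s in the denominator, so the system is type 1.
K_v = lim_{s→0} s·G(s) = A / (14·17) = (1/238)·A.
e_ss = 10/K_v = 476 ⇒ K_v = 5/238 ⇒ A = (5/238)/(1/238) = 5.

5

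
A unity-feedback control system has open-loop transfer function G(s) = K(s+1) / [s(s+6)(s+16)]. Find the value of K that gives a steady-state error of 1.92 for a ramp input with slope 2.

100

System type = 1 (one pole at s=0).
K_v = lim_{s→0} s·G(s) = K·1 / (6·16) = (1/96)·K.
e_ss = 2/K_v = 1.92 ⇒ K_v = 25/24 ⇒ K = (25/24)/(1/96) = 100.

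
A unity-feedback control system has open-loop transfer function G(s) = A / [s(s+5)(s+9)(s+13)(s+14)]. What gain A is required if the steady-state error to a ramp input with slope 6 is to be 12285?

4

The open loop has one pole at the origin → type 1 system.
K_v = lim_{s→0} s·G(s) = A / (5·9·13·14) = (1/8190)·A.
e_ss = 6/K_v = 12285 ⇒ K_v = 2/4095 ⇒ A = (2/4095)/(1/8190) = 4.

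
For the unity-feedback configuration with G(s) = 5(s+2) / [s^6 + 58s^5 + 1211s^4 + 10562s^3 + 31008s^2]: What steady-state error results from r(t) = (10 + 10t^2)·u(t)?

The denominator has no term below 31008s^2 — 2 poles at s=0, type 2. By superposition:
  • 10: tracked with zero error.
  • 10t^2: e_ss = 20/K_a with K_a=5/15504 → 62016.
Total e_ss = 62016.

62016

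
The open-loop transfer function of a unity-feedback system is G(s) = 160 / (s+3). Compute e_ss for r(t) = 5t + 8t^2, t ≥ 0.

infinity

G(s) has no factors of s in the denominator, so the system is type 0. Treating each term separately:
  • 5t: a type-0 system cannot track it, e_ss → ∞.
  • 8t^2: a type-0 system cannot track it, e_ss → ∞.
The unbounded component dominates.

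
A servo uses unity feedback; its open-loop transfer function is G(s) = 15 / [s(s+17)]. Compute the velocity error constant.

G(s) has one factor of s in the denominator, so the system is type 1.
K_v = lim_{s→0} s·G(s) = 15 / (17) = 15/17.

15/17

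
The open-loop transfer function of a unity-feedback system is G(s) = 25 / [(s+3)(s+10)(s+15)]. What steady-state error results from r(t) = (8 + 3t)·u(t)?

No free integrators in G(s): this is a type 0 system. Taking each input component in turn:
  • 8: e_ss = 8/(1+K_p) with K_p=1/18 → 144/19.
  • 3t: a type-0 system cannot track it, e_ss → ∞.
The unbounded component dominates.

infinity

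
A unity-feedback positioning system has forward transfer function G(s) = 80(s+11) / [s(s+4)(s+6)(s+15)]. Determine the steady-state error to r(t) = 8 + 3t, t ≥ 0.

One free integrator in G(s): this is a type 1 system. Treating each term separately:
  • 8: tracked with zero error.
  • 3t: e_ss = 3/K_v with K_v=22/9 → 27/22.
Total e_ss = 27/22.

27/22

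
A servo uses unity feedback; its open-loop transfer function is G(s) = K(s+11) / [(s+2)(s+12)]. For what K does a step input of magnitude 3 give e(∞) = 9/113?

80

System type = 0 (no poles at s=0).
K_p = lim_{s→0} G(s) = K·11 / (2·12) = (11/24)·K.
e_ss = 3/(1 + K_p) = 9/113 ⇒ 1 + (11/24)·K = 113/3 ⇒ K = 80.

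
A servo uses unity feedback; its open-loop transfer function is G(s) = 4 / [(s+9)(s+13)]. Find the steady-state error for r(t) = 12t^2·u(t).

No free integrators in G(s): this is a type 0 system.
For a type-0 system K_a = 0, so e_ss to a parabolic input is unbounded.

infinity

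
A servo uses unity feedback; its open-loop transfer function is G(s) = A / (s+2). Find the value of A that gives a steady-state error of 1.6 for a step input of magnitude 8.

G(s) has no factors of s in the denominator, so the system is type 0.
K_p = lim_{s→0} G(s) = A / (2) = 0.5·A.
e_ss = 8/(1 + K_p) = 1.6 ⇒ 1 + 0.5·A = 5 ⇒ A = 8.

8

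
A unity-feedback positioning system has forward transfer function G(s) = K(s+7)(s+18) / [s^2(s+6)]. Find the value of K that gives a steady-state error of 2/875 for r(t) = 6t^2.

250

System type = 2 (two poles at s=0).
K_a = lim_{s→0} s^2·G(s) = K·7·18 / (6) = 21·K.
e_ss = 12/K_a = 2/875 ⇒ K_a = 5250 ⇒ K = 5250/21 = 250.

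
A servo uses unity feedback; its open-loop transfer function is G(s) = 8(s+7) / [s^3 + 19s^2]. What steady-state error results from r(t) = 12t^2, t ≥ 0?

57/7

Factoring s^2 from the denominator leaves a polynomial with constant term 19, so the system is type 2.
K_a = lim_{s→0} s^2·G(s) = 8·7 / 19 = 56/19.
r(t) = 12t^2 gives R(s) = 24/s^3.
e_ss = 24/K_a = 24/(56/19) = 57/7.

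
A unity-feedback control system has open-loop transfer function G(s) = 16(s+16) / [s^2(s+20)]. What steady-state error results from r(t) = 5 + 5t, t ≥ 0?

0

Two free integrators in G(s): this is a type 2 system. Treating each term separately:
  • 5: tracked with zero error.
  • 5t: tracked with zero error.
Total e_ss = 0.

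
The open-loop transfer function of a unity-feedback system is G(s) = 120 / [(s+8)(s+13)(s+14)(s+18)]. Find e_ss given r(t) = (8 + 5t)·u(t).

The open loop has no poles at the origin → type 0 system. By superposition:
  • 8: e_ss = 8/(1+K_p) with K_p=5/1092 → 8736/1097.
  • 5t: a type-0 system cannot track it, e_ss → ∞.
The unbounded component dominates.

infinity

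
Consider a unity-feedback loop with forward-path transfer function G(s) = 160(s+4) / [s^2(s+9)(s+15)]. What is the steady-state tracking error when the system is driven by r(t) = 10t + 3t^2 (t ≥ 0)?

81/64

The open loop has two poles at the origin → type 2 system. Taking each input component in turn:
  • 10t: tracked with zero error.
  • 3t^2: e_ss = 6/K_a with K_a=128/27 → 81/64.
Total e_ss = 81/64.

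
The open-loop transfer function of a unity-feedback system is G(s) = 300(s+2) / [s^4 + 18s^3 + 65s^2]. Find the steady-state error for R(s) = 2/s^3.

13/60

Factoring s^2 from the denominator leaves a polynomial with constant term 65, so the system is type 2.
K_a = lim_{s→0} s^2·G(s) = 300·2 / 65 = 120/13.
r(t) = t^2 gives R(s) = 2/s^3.
e_ss = 2/K_a = 2/(120/13) = 13/60.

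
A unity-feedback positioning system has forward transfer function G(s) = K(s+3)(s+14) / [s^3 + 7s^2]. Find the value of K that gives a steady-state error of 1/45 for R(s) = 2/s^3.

The denominator has no term below 7s^2 — 2 poles at s=0, type 2.
K_a = lim_{s→0} s^2·G(s) = K·3·14 / 7 = 6·K.
e_ss = 2/K_a = 1/45 ⇒ K_a = 90 ⇒ K = 90/6 = 15.

15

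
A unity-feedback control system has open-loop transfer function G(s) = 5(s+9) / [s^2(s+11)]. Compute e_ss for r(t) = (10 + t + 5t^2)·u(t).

22/9

The open loop has two poles at the origin → type 2 system. By superposition:
  • 10: tracked with zero error.
  • t: tracked with zero error.
  • 5t^2: e_ss = 10/K_a with K_a=45/11 → 22/9.
Total e_ss = 22/9.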